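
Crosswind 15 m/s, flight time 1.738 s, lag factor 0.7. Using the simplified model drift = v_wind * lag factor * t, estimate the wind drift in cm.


drift = v_wind * lag * t = 15 * 0.7 * 1.738 = 18.249 m ≈ 1825 cm

1825 cm


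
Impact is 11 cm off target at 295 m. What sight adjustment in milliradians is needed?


1 mrad subtends 1 cm per 10 m of range, so adj = error_cm / (dist_m / 10) = 11 / (295/10) = 0.3729 mrad

0.3729 mrad


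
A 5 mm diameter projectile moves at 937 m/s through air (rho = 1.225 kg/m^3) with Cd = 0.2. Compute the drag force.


A = pi*(d/2)^2 = pi*(5/2000)^2 = 1.96350e-05 m^2
Fd = 0.5*Cd*rho*A*v^2 = 0.5*0.2*1.225*1.96350e-05*937^2 = 2.112 N

2.112 N


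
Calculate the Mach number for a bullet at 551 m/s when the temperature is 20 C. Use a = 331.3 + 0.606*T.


a = 331.3 + 0.606*(20) = 343.42 m/s
M = v/a = 551/343.42 = 1.604

1.604


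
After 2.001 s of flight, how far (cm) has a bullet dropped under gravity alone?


drop = 0.5*g*t^2 = 0.5*9.81*2.001^2 = 19.6396 m ≈ 1964 cm

1964 cm


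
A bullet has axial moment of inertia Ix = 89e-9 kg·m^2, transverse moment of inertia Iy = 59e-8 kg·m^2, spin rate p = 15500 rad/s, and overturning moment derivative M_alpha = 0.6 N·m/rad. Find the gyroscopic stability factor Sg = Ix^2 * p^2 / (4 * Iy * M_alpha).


Sg = Ix^2 * p^2 / (4 * Iy * M_alpha) = (89e-9)^2 * 15500^2 / (4 * 59e-8 * 0.6) = 1.344

1.344


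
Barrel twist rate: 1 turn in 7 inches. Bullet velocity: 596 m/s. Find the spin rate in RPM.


twist_m = 7*0.0254 = 0.1778 m
spin = v/twist = 596/0.1778 = 3352.081 rev/s
RPM = spin*60 = 3352.081*60 ≈ 201125 RPM

201125 RPM


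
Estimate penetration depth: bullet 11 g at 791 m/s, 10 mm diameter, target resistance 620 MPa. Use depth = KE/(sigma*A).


A = pi*(d/2)^2 = pi*(10/2)^2 = 78.5398 mm^2
E = 0.5*m*v^2 = 0.5*0.011*791^2 = 3441.25 J
depth = E/(sigma*A) = 3441.25 J / (620 MPa * 78.5398 mm^2) = 3441.25/(620 * 78.5398) m = 0.0706698 m ≈ 70.67 mm

70.67 mm


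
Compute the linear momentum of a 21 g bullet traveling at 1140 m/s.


p = m*v = 0.021*1140 = 23.94 kg·m/s

23.94 kg·m/s


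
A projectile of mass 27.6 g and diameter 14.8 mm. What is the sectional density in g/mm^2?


SD = m/d^2 = 27.6/14.8^2 = 0.126 g/mm^2

0.126 g/mm^2


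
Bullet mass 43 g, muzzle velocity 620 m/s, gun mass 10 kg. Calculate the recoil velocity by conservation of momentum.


v_recoil = m_p * v_p / m_gun = 0.043 * 620 / 10 = 2.666 m/s

2.666 m/s


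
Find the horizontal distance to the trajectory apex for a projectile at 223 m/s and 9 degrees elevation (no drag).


R = v0^2*sin(2*theta)/g = 223^2*sin(2*9°)/9.81 = 1566.47 m
apex_dist = R/2 = 1566.47/2 = 783.2 m

783.2 m


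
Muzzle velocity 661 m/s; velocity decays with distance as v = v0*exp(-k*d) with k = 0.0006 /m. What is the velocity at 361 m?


v = v0*exp(-k*d) = 661*exp(-0.0006*361) = 532.3 m/s

532.3 m/s


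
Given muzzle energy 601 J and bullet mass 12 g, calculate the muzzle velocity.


v = sqrt(2*E/m) = sqrt(2*601/0.012) = 316.5 m/s

316.5 m/s


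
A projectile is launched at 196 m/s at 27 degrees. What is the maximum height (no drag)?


H = (v0*sin(theta))^2 / (2g) = (196*sin(27°))^2 / (2*9.81) = 403.6 m

403.6 m


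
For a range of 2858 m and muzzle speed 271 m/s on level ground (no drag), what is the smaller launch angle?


sin(2*theta) = R*g/v0^2 = 2858*9.81/271^2 = 0.381762, theta = arcsin(0.381762)/2 = 11.22°

11.22 degrees


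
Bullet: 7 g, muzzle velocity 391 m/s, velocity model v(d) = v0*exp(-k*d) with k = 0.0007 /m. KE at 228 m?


v = v0*exp(-k*d) = 391*exp(-0.0007*228) = 333.322 m/s
E = 0.5*m*v^2 = 0.5*0.007*333.322^2 = 388.9 J

388.9 J


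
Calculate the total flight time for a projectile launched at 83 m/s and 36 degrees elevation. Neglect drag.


T = 2*v0*sin(theta)/g = 2*83*sin(36°)/9.81 = 9.946 s

9.946 s


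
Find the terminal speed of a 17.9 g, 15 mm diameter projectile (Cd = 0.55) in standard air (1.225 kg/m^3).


A = pi*(d/2)^2 = pi*(15/2000)^2 = 1.76715e-04 m^2
vt = sqrt(2mg/(Cd*rho*A)) = sqrt(2*0.0179*9.81/(0.55 * 1.225 * 1.76715e-04)) = 54.31 m/s

54.31 m/s


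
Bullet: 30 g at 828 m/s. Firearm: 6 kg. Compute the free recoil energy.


v_r = m_p*v_p/m_gun = 0.03*828/6 = 4.14 m/s, E_r = 0.5*m_gun*v_r^2 = 0.5*6*4.14^2 = 51.42 J

51.42 J


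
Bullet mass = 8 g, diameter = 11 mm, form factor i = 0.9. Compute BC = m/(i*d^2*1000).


BC = m/(i*d^2*1000) = 8/(0.9 * 11^2 * 1000) = 7.346e-05

7.346e-05


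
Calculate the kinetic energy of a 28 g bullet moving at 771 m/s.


E = 0.5*m*v^2 = 0.5*0.028*771^2 = 8322 J

8322 J


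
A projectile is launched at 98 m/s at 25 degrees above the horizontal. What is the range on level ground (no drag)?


R = v0^2 * sin(2*theta) / g = 98^2 * sin(2*25°) / 9.81 = 750 m

750 m


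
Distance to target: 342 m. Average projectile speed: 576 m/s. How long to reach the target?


t = d/v = 342/576 = 0.5938 s

0.5938 s


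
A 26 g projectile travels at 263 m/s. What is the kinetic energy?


E = 0.5*m*v^2 = 0.5*0.026*263^2 = 899.2 J

899.2 J


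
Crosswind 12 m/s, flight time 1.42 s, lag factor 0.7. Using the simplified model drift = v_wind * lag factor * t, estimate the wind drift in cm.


drift = v_wind * lag * t = 12 * 0.7 * 1.42 = 11.928 m ≈ 1193 cm

1193 cm


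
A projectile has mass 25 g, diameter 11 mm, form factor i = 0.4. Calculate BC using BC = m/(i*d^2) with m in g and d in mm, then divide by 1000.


BC = m/(i*d^2*1000) = 25/(0.4 * 11^2 * 1000) = 0.0005165

0.0005165


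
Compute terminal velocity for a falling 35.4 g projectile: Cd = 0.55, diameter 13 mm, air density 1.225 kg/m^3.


A = pi*(d/2)^2 = pi*(13/2000)^2 = 1.32732e-04 m^2
vt = sqrt(2mg/(Cd*rho*A)) = sqrt(2*0.0354*9.81/(0.55 * 1.225 * 1.32732e-04)) = 88.13 m/s

88.13 m/s


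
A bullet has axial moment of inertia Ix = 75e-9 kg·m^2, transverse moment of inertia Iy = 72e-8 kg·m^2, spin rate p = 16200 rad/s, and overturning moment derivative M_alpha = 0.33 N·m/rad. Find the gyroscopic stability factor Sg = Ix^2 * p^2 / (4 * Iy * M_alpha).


Sg = Ix^2 * p^2 / (4 * Iy * M_alpha) = (75e-9)^2 * 16200^2 / (4 * 72e-8 * 0.33) = 1.553

1.553


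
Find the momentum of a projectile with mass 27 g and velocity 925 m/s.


p = m*v = 0.027*925 = 24.98 kg·m/s

24.98 kg·m/s


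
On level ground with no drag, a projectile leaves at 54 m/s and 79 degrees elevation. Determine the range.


R = v0^2 * sin(2*theta) / g = 54^2 * sin(2*79°) / 9.81 = 111.4 m

111.4 m


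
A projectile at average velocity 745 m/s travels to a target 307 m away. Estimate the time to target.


t = d/v = 307/745 = 0.4121 s

0.4121 s


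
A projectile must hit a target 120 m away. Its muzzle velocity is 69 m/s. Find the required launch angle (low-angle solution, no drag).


sin(2*theta) = R*g/v0^2 = 120*9.81/69^2 = 0.247259, theta = arcsin(0.247259)/2 = 7.158°

7.158 degrees


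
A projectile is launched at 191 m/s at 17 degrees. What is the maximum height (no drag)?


H = (v0*sin(theta))^2 / (2g) = (191*sin(17°))^2 / (2*9.81) = 158.9 m

158.9 m


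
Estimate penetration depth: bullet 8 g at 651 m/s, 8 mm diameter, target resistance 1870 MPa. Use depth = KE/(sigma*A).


A = pi*(d/2)^2 = pi*(8/2)^2 = 50.2655 mm^2
E = 0.5*m*v^2 = 0.5*0.008*651^2 = 1695.2 J
depth = E/(sigma*A) = 1695.2 J / (1870 MPa * 50.2655 mm^2) = 1695.2/(1870 * 50.2655) m = 0.0180348 m ≈ 18.03 mm

18.03 mm


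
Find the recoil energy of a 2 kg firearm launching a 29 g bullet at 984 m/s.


v_r = m_p*v_p/m_gun = 0.029*984/2 = 14.268 m/s, E_r = 0.5*m_gun*v_r^2 = 0.5*2*14.268^2 = 203.6 J

203.6 J


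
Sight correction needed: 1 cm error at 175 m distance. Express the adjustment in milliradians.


1 mrad subtends 1 cm per 10 m of range, so adj = error_cm / (dist_m / 10) = 1 / (175/10) = 0.05714 mrad

0.05714 mrad


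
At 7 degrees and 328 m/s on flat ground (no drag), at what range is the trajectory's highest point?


R = v0^2*sin(2*theta)/g = 328^2*sin(2*7°)/9.81 = 2653.1 m
apex_dist = R/2 = 2653.1/2 = 1327 m

1327 m


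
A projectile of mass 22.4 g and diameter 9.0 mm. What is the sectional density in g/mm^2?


SD = m/d^2 = 22.4/9.0^2 = 0.2765 g/mm^2

0.2765 g/mm^2


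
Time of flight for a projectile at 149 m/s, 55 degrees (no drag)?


T = 2*v0*sin(theta)/g = 2*149*sin(55°)/9.81 = 24.88 s

24.88 s


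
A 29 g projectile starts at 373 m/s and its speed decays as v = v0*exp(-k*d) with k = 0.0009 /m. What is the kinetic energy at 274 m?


v = v0*exp(-k*d) = 373*exp(-0.0009*274) = 291.482 m/s
E = 0.5*m*v^2 = 0.5*0.029*291.482^2 = 1232 J

1232 J


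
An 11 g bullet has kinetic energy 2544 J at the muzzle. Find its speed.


v = sqrt(2*E/m) = sqrt(2*2544/0.011) = 680.1 m/s

680.1 m/s


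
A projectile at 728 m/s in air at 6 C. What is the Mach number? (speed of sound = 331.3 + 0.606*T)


a = 331.3 + 0.606*(6) = 334.936 m/s
M = v/a = 728/334.936 = 2.174

2.174


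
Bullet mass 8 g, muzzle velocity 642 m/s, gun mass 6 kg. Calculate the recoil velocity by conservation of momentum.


v_recoil = m_p * v_p / m_gun = 0.008 * 642 / 6 = 0.856 m/s

0.856 m/s


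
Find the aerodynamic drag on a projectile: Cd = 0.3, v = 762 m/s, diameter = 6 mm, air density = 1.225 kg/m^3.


A = pi*(d/2)^2 = pi*(6/2000)^2 = 2.82743e-05 m^2
Fd = 0.5*Cd*rho*A*v^2 = 0.5*0.3*1.225*2.82743e-05*762^2 = 3.017 N

3.017 N


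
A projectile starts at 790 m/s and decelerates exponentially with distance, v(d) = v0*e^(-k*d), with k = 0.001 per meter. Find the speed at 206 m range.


v = v0*exp(-k*d) = 790*exp(-0.001*206) = 642.9 m/s

642.9 m/s


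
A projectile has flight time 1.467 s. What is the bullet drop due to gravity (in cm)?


drop = 0.5*g*t^2 = 0.5*9.81*1.467^2 = 10.556 m ≈ 1056 cm

1056 cm


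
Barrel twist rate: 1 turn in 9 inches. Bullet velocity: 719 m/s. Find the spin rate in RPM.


twist_m = 9*0.0254 = 0.2286 m
spin = v/twist = 719/0.2286 = 3145.232 rev/s
RPM = spin*60 = 3145.232*60 ≈ 188714 RPM

188714 RPM


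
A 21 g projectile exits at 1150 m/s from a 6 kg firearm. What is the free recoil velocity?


v_recoil = m_p * v_p / m_gun = 0.021 * 1150 / 6 = 4.025 m/s

4.025 m/s


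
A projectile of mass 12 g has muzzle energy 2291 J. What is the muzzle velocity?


v = sqrt(2*E/m) = sqrt(2*2291/0.012) = 617.9 m/s

617.9 m/s


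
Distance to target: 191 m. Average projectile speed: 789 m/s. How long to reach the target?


t = d/v = 191/789 = 0.2421 s

0.2421 s


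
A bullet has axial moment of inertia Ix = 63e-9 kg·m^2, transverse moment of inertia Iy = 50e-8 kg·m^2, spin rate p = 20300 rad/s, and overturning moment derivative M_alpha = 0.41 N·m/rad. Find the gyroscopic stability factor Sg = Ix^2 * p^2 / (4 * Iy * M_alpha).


Sg = Ix^2 * p^2 / (4 * Iy * M_alpha) = (63e-9)^2 * 20300^2 / (4 * 50e-8 * 0.41) = 1.995

1.995


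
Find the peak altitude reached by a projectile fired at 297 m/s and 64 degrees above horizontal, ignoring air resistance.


H = (v0*sin(theta))^2 / (2g) = (297*sin(64°))^2 / (2*9.81) = 3632 m

3632 m


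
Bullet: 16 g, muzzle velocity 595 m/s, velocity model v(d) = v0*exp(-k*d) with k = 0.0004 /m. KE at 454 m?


v = v0*exp(-k*d) = 595*exp(-0.0004*454) = 496.191 m/s
E = 0.5*m*v^2 = 0.5*0.016*496.191^2 = 1970 J

1970 J


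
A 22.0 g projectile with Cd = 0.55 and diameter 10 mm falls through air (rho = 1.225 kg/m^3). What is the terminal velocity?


A = pi*(d/2)^2 = pi*(10/2000)^2 = 7.85398e-05 m^2
vt = sqrt(2mg/(Cd*rho*A)) = sqrt(2*0.022*9.81/(0.55 * 1.225 * 7.85398e-05)) = 90.32 m/s

90.32 m/s


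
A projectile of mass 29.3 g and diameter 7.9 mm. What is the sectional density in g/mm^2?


SD = m/d^2 = 29.3/7.9^2 = 0.4695 g/mm^2

0.4695 g/mm^2


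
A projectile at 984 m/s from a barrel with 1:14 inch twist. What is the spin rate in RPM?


twist_m = 14*0.0254 = 0.3556 m
spin = v/twist = 984/0.3556 = 2767.154 rev/s
RPM = spin*60 = 2767.154*60 ≈ 166029 RPM

166029 RPM


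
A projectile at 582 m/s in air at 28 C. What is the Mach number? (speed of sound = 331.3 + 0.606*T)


a = 331.3 + 0.606*(28) = 348.268 m/s
M = v/a = 582/348.268 = 1.671

1.671


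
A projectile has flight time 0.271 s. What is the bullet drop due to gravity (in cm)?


drop = 0.5*g*t^2 = 0.5*9.81*0.271^2 = 0.360228 m ≈ 36.02 cm

36.02 cm


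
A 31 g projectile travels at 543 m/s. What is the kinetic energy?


E = 0.5*m*v^2 = 0.5*0.031*543^2 = 4570 J

4570 J


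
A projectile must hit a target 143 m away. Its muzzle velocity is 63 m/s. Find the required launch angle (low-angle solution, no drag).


sin(2*theta) = R*g/v0^2 = 143*9.81/63^2 = 0.353447, theta = arcsin(0.353447)/2 = 10.35°

10.35 degrees


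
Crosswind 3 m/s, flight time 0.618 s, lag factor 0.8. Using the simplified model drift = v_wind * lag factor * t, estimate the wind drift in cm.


drift = v_wind * lag * t = 3 * 0.8 * 0.618 = 1.4832 m ≈ 148.3 cm

148.3 cm


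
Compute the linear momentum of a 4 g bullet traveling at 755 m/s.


p = m*v = 0.004*755 = 3.02 kg·m/s

3.02 kg·m/s


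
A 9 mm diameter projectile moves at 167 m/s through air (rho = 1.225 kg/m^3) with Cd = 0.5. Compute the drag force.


A = pi*(d/2)^2 = pi*(9/2000)^2 = 6.36173e-05 m^2
Fd = 0.5*Cd*rho*A*v^2 = 0.5*0.5*1.225*6.36173e-05*167^2 = 0.5434 N

0.5434 N


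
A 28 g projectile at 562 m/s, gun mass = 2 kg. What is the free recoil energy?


v_r = m_p*v_p/m_gun = 0.028*562/2 = 7.868 m/s, E_r = 0.5*m_gun*v_r^2 = 0.5*2*7.868^2 = 61.91 J

61.91 J


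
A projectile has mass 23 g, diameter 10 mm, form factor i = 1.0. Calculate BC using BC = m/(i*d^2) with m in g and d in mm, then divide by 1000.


BC = m/(i*d^2*1000) = 23/(1.0 * 10^2 * 1000) = 0.00023

0.00023


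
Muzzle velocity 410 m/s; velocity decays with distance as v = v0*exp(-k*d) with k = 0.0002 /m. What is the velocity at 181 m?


v = v0*exp(-k*d) = 410*exp(-0.0002*181) = 395.4 m/s

395.4 m/s


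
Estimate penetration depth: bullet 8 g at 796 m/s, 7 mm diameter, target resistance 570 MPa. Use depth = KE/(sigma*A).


A = pi*(d/2)^2 = pi*(7/2)^2 = 38.4845 mm^2
E = 0.5*m*v^2 = 0.5*0.008*796^2 = 2534.46 J
depth = E/(sigma*A) = 2534.46 J / (570 MPa * 38.4845 mm^2) = 2534.46/(570 * 38.4845) m = 0.115538 m ≈ 115.5 mm

115.5 mm


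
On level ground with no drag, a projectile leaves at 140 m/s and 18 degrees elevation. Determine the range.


R = v0^2 * sin(2*theta) / g = 140^2 * sin(2*18°) / 9.81 = 1174 m

1174 m


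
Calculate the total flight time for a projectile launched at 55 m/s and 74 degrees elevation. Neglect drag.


T = 2*v0*sin(theta)/g = 2*55*sin(74°)/9.81 = 10.78 s

10.78 s


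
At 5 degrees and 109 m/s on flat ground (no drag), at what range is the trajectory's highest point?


R = v0^2*sin(2*theta)/g = 109^2*sin(2*5°)/9.81 = 210.307 m
apex_dist = R/2 = 210.307/2 = 105.2 m

105.2 m


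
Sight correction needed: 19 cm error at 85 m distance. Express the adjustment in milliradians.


1 mrad subtends 1 cm per 10 m of range, so adj = error_cm / (dist_m / 10) = 19 / (85/10) = 2.235 mrad

2.235 mrad


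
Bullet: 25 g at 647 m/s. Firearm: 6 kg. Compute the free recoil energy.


v_r = m_p*v_p/m_gun = 0.025*647/6 = 2.69583 m/s, E_r = 0.5*m_gun*v_r^2 = 0.5*6*2.69583^2 = 21.8 J

21.8 J


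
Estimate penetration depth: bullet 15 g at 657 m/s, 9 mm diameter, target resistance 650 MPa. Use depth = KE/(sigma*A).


A = pi*(d/2)^2 = pi*(9/2)^2 = 63.6173 mm^2
E = 0.5*m*v^2 = 0.5*0.015*657^2 = 3237.37 J
depth = E/(sigma*A) = 3237.37 J / (650 MPa * 63.6173 mm^2) = 3237.37/(650 * 63.6173) m = 0.0782895 m ≈ 78.29 mm

78.29 mm


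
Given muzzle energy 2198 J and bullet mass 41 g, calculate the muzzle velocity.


v = sqrt(2*E/m) = sqrt(2*2198/0.041) = 327.4 m/s

327.4 m/s


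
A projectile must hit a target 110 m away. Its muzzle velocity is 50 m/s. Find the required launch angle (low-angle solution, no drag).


sin(2*theta) = R*g/v0^2 = 110*9.81/50^2 = 0.43164, theta = arcsin(0.43164)/2 = 12.79°

12.79 degrees


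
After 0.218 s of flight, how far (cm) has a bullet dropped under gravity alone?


drop = 0.5*g*t^2 = 0.5*9.81*0.218^2 = 0.233105 m ≈ 23.31 cm

23.31 cm


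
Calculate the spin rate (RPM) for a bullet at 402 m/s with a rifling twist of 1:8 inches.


twist_m = 8*0.0254 = 0.2032 m
spin = v/twist = 402/0.2032 = 1978.346 rev/s
RPM = spin*60 = 1978.346*60 ≈ 118701 RPM

118701 RPM


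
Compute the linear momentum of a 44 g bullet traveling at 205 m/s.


p = m*v = 0.044*205 = 9.02 kg·m/s

9.02 kg·m/s


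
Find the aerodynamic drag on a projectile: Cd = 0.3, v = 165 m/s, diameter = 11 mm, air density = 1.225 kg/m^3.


A = pi*(d/2)^2 = pi*(11/2000)^2 = 9.50332e-05 m^2
Fd = 0.5*Cd*rho*A*v^2 = 0.5*0.3*1.225*9.50332e-05*165^2 = 0.4754 N

0.4754 N


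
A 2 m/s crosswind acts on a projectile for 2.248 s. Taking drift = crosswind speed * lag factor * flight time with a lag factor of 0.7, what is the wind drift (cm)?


drift = v_wind * lag * t = 2 * 0.7 * 2.248 = 3.1472 m ≈ 314.7 cm

314.7 cm


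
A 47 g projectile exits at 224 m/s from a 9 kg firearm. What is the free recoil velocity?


v_recoil = m_p * v_p / m_gun = 0.047 * 224 / 9 = 1.17 m/s

1.17 m/s


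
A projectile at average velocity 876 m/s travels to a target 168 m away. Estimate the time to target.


t = d/v = 168/876 = 0.1918 s

0.1918 s


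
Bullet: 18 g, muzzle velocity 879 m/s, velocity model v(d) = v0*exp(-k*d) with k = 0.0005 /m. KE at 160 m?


v = v0*exp(-k*d) = 879*exp(-0.0005*160) = 811.419 m/s
E = 0.5*m*v^2 = 0.5*0.018*811.419^2 = 5926 J

5926 J


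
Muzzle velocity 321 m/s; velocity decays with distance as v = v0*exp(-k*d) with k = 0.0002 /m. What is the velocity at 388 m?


v = v0*exp(-k*d) = 321*exp(-0.0002*388) = 297 m/s

297 m/s


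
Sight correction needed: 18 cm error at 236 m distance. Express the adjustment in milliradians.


1 mrad subtends 1 cm per 10 m of range, so adj = error_cm / (dist_m / 10) = 18 / (236/10) = 0.7627 mrad

0.7627 mrad


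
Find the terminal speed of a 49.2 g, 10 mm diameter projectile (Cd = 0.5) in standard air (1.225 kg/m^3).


A = pi*(d/2)^2 = pi*(10/2000)^2 = 7.85398e-05 m^2
vt = sqrt(2mg/(Cd*rho*A)) = sqrt(2*0.0492*9.81/(0.5 * 1.225 * 7.85398e-05)) = 141.7 m/s

141.7 m/s


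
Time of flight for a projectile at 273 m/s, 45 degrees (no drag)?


T = 2*v0*sin(theta)/g = 2*273*sin(45°)/9.81 = 39.36 s

39.36 s


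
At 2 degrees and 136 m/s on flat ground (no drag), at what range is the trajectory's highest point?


R = v0^2*sin(2*theta)/g = 136^2*sin(2*2°)/9.81 = 131.52 m
apex_dist = R/2 = 131.52/2 = 65.76 m

65.76 m


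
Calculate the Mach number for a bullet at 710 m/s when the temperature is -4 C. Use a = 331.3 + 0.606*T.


a = 331.3 + 0.606*(-4) = 328.876 m/s
M = v/a = 710/328.876 = 2.159

2.159


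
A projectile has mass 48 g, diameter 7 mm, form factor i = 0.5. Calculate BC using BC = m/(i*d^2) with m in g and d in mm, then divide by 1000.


BC = m/(i*d^2*1000) = 48/(0.5 * 7^2 * 1000) = 0.001959

0.001959


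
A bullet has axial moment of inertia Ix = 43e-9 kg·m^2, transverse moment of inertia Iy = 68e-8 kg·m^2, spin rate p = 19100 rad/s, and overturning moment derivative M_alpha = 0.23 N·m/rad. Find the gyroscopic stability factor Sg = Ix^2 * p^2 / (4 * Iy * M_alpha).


Sg = Ix^2 * p^2 / (4 * Iy * M_alpha) = (43e-9)^2 * 19100^2 / (4 * 68e-8 * 0.23) = 1.078

1.078


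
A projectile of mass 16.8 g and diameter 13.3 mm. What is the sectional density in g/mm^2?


SD = m/d^2 = 16.8/13.3^2 = 0.09497 g/mm^2

0.09497 g/mm^2


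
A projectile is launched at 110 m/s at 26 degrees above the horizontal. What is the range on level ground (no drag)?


R = v0^2 * sin(2*theta) / g = 110^2 * sin(2*26°) / 9.81 = 972 m

972 m


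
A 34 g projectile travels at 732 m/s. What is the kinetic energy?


E = 0.5*m*v^2 = 0.5*0.034*732^2 = 9109 J

9109 J


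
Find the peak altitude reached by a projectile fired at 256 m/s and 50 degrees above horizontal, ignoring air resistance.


H = (v0*sin(theta))^2 / (2g) = (256*sin(50°))^2 / (2*9.81) = 1960 m

1960 m


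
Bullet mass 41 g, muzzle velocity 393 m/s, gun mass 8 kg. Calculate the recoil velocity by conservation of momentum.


v_recoil = m_p * v_p / m_gun = 0.041 * 393 / 8 = 2.014 m/s

2.014 m/s


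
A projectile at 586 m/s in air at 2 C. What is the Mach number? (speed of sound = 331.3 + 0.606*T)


a = 331.3 + 0.606*(2) = 332.512 m/s
M = v/a = 586/332.512 = 1.762

1.762


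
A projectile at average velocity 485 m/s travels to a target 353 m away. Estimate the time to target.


t = d/v = 353/485 = 0.7278 s

0.7278 s


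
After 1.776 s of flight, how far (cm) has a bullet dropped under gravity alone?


drop = 0.5*g*t^2 = 0.5*9.81*1.776^2 = 15.4712 m ≈ 1547 cm

1547 cm


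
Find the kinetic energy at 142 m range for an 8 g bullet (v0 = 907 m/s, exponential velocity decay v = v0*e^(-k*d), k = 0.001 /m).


v = v0*exp(-k*d) = 907*exp(-0.001*142) = 786.932 m/s
E = 0.5*m*v^2 = 0.5*0.008*786.932^2 = 2477 J

2477 J


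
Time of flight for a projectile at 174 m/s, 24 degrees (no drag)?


T = 2*v0*sin(theta)/g = 2*174*sin(24°)/9.81 = 14.43 s

14.43 s


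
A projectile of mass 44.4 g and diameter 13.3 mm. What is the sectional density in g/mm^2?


SD = m/d^2 = 44.4/13.3^2 = 0.251 g/mm^2

0.251 g/mm^2


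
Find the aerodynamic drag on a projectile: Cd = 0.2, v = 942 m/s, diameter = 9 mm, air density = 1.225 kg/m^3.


A = pi*(d/2)^2 = pi*(9/2000)^2 = 6.36173e-05 m^2
Fd = 0.5*Cd*rho*A*v^2 = 0.5*0.2*1.225*6.36173e-05*942^2 = 6.915 N

6.915 N


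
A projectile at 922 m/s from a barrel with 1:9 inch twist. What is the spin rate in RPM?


twist_m = 9*0.0254 = 0.2286 m
spin = v/twist = 922/0.2286 = 4033.246 rev/s
RPM = spin*60 = 4033.246*60 ≈ 241995 RPM

241995 RPM


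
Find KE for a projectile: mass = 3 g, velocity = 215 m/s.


E = 0.5*m*v^2 = 0.5*0.003*215^2 = 69.34 J

69.34 J


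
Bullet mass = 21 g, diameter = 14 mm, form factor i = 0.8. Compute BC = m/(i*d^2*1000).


BC = m/(i*d^2*1000) = 21/(0.8 * 14^2 * 1000) = 0.0001339

0.0001339


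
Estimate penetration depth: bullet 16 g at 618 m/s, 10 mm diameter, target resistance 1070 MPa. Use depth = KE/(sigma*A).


A = pi*(d/2)^2 = pi*(10/2)^2 = 78.5398 mm^2
E = 0.5*m*v^2 = 0.5*0.016*618^2 = 3055.39 J
depth = E/(sigma*A) = 3055.39 J / (1070 MPa * 78.5398 mm^2) = 3055.39/(1070 * 78.5398) m = 0.0363574 m ≈ 36.36 mm

36.36 mm


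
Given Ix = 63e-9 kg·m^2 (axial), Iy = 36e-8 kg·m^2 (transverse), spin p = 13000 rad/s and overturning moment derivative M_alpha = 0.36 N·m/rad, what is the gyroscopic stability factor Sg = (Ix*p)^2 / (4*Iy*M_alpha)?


Sg = Ix^2 * p^2 / (4 * Iy * M_alpha) = (63e-9)^2 * 13000^2 / (4 * 36e-8 * 0.36) = 1.294

1.294


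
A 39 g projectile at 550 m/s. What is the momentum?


p = m*v = 0.039*550 = 21.45 kg·m/s

21.45 kg·m/s


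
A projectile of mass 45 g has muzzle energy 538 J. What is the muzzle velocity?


v = sqrt(2*E/m) = sqrt(2*538/0.045) = 154.6 m/s

154.6 m/s


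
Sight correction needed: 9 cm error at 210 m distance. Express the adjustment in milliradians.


1 mrad subtends 1 cm per 10 m of range, so adj = error_cm / (dist_m / 10) = 9 / (210/10) = 0.4286 mrad

0.4286 mrad


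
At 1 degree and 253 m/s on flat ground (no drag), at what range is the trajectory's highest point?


R = v0^2*sin(2*theta)/g = 253^2*sin(2*1°)/9.81 = 227.715 m
apex_dist = R/2 = 227.715/2 = 113.9 m

113.9 m


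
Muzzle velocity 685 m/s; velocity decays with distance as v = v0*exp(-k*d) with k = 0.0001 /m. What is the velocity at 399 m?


v = v0*exp(-k*d) = 685*exp(-0.0001*399) = 658.2 m/s

658.2 m/s


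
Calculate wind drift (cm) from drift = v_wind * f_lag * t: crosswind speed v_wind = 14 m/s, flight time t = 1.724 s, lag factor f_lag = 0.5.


drift = v_wind * lag * t = 14 * 0.5 * 1.724 = 12.068 m ≈ 1207 cm

1207 cm


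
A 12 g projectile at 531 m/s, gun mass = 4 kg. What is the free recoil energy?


v_r = m_p*v_p/m_gun = 0.012*531/4 = 1.593 m/s, E_r = 0.5*m_gun*v_r^2 = 0.5*4*1.593^2 = 5.075 J

5.075 J


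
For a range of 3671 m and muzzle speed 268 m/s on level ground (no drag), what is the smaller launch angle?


sin(2*theta) = R*g/v0^2 = 3671*9.81/268^2 = 0.501399, theta = arcsin(0.501399)/2 = 15.05°

15.05 degrees


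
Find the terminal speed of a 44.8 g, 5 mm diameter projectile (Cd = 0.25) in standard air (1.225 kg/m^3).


A = pi*(d/2)^2 = pi*(5/2000)^2 = 1.96350e-05 m^2
vt = sqrt(2mg/(Cd*rho*A)) = sqrt(2*0.0448*9.81/(0.25 * 1.225 * 1.96350e-05)) = 382.3 m/s

382.3 m/s


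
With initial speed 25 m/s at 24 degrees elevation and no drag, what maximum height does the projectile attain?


H = (v0*sin(theta))^2 / (2g) = (25*sin(24°))^2 / (2*9.81) = 5.27 m

5.27 m


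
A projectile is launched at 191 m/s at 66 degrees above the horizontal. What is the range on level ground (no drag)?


R = v0^2 * sin(2*theta) / g = 191^2 * sin(2*66°) / 9.81 = 2764 m

2764 m


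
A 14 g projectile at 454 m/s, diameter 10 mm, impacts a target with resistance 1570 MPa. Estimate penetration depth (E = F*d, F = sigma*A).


A = pi*(d/2)^2 = pi*(10/2)^2 = 78.5398 mm^2
E = 0.5*m*v^2 = 0.5*0.014*454^2 = 1442.81 J
depth = E/(sigma*A) = 1442.81 J / (1570 MPa * 78.5398 mm^2) = 1442.81/(1570 * 78.5398) m = 0.0117009 m ≈ 11.7 mm

11.7 mm


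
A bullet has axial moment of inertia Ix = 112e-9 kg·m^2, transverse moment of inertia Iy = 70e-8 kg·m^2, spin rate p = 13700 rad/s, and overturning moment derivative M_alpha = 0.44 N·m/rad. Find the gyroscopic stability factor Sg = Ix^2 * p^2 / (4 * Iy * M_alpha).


Sg = Ix^2 * p^2 / (4 * Iy * M_alpha) = (112e-9)^2 * 13700^2 / (4 * 70e-8 * 0.44) = 1.911

1.911


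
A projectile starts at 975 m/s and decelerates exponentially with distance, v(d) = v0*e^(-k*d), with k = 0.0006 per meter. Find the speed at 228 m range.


v = v0*exp(-k*d) = 975*exp(-0.0006*228) = 850.3 m/s

850.3 m/s


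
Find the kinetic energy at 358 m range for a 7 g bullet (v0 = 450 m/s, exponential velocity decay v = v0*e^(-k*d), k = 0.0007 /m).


v = v0*exp(-k*d) = 450*exp(-0.0007*358) = 350.25 m/s
E = 0.5*m*v^2 = 0.5*0.007*350.25^2 = 429.4 J

429.4 J


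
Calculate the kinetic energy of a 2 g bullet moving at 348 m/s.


E = 0.5*m*v^2 = 0.5*0.002*348^2 = 121.1 J

121.1 J


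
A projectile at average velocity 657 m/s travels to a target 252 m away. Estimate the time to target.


t = d/v = 252/657 = 0.3836 s

0.3836 s


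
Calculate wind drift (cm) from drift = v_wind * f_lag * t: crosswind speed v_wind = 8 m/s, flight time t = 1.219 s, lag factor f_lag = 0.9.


drift = v_wind * lag * t = 8 * 0.9 * 1.219 = 8.7768 m ≈ 877.7 cm

877.7 cm


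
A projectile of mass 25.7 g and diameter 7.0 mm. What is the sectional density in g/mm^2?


SD = m/d^2 = 25.7/7.0^2 = 0.5245 g/mm^2

0.5245 g/mm^2


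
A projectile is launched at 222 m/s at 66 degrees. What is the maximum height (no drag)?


H = (v0*sin(theta))^2 / (2g) = (222*sin(66°))^2 / (2*9.81) = 2096 m

2096 m


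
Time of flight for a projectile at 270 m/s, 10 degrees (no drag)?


T = 2*v0*sin(theta)/g = 2*270*sin(10°)/9.81 = 9.559 s

9.559 s


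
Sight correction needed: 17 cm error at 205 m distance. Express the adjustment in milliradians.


1 mrad subtends 1 cm per 10 m of range, so adj = error_cm / (dist_m / 10) = 17 / (205/10) = 0.8293 mrad

0.8293 mrad


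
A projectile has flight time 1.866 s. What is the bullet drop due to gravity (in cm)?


drop = 0.5*g*t^2 = 0.5*9.81*1.866^2 = 17.079 m ≈ 1708 cm

1708 cm


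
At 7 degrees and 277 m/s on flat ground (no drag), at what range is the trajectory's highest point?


R = v0^2*sin(2*theta)/g = 277^2*sin(2*7°)/9.81 = 1892.19 m
apex_dist = R/2 = 1892.19/2 = 946.1 m

946.1 m


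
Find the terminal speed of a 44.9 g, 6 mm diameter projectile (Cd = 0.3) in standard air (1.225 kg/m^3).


A = pi*(d/2)^2 = pi*(6/2000)^2 = 2.82743e-05 m^2
vt = sqrt(2mg/(Cd*rho*A)) = sqrt(2*0.0449*9.81/(0.3 * 1.225 * 2.82743e-05)) = 291.2 m/s

291.2 m/s


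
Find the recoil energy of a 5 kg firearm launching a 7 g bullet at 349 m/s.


v_r = m_p*v_p/m_gun = 0.007*349/5 = 0.4886 m/s, E_r = 0.5*m_gun*v_r^2 = 0.5*5*0.4886^2 = 0.5968 J

0.5968 J


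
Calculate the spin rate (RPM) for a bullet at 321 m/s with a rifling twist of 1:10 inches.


twist_m = 10*0.0254 = 0.254 m
spin = v/twist = 321/0.254 = 1263.78 rev/s
RPM = spin*60 = 1263.78*60 ≈ 75827 RPM

75827 RPM


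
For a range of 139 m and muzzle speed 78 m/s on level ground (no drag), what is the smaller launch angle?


sin(2*theta) = R*g/v0^2 = 139*9.81/78^2 = 0.224127, theta = arcsin(0.224127)/2 = 6.476°

6.476 degrees


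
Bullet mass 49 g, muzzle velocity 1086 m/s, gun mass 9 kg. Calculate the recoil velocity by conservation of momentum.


v_recoil = m_p * v_p / m_gun = 0.049 * 1086 / 9 = 5.913 m/s

5.913 m/s


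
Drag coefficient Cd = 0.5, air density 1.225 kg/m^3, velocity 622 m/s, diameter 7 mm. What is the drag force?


A = pi*(d/2)^2 = pi*(7/2000)^2 = 3.84845e-05 m^2
Fd = 0.5*Cd*rho*A*v^2 = 0.5*0.5*1.225*3.84845e-05*622^2 = 4.56 N

4.56 N


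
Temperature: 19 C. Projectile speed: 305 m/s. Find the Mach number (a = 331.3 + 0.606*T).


a = 331.3 + 0.606*(19) = 342.814 m/s
M = v/a = 305/342.814 = 0.8897

0.8897


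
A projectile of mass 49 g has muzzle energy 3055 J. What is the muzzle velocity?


v = sqrt(2*E/m) = sqrt(2*3055/0.049) = 353.1 m/s

353.1 m/s


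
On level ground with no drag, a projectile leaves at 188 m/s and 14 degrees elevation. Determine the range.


R = v0^2 * sin(2*theta) / g = 188^2 * sin(2*14°) / 9.81 = 1691 m

1691 m


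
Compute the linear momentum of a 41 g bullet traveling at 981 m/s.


p = m*v = 0.041*981 = 40.22 kg·m/s

40.22 kg·m/s


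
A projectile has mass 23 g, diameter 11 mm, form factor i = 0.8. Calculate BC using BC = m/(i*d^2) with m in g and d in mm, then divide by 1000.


BC = m/(i*d^2*1000) = 23/(0.8 * 11^2 * 1000) = 0.0002376

0.0002376


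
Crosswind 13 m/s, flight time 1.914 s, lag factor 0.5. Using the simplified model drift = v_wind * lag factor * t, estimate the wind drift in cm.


drift = v_wind * lag * t = 13 * 0.5 * 1.914 = 12.441 m ≈ 1244 cm

1244 cm


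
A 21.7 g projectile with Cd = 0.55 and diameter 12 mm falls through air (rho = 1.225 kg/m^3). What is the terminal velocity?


A = pi*(d/2)^2 = pi*(12/2000)^2 = 1.13097e-04 m^2
vt = sqrt(2mg/(Cd*rho*A)) = sqrt(2*0.0217*9.81/(0.55 * 1.225 * 1.13097e-04)) = 74.75 m/s

74.75 m/s


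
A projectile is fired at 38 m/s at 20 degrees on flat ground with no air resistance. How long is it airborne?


T = 2*v0*sin(theta)/g = 2*38*sin(20°)/9.81 = 2.65 s

2.65 s


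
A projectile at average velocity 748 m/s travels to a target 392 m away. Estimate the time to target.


t = d/v = 392/748 = 0.5241 s

0.5241 s


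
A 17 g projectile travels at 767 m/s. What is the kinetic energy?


E = 0.5*m*v^2 = 0.5*0.017*767^2 = 5000 J

5000 J


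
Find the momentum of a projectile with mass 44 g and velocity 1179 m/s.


p = m*v = 0.044*1179 = 51.88 kg·m/s

51.88 kg·m/s


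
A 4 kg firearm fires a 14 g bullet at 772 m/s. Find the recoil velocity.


v_recoil = m_p * v_p / m_gun = 0.014 * 772 / 4 = 2.702 m/s

2.702 m/s


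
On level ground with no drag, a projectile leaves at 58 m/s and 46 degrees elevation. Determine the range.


R = v0^2 * sin(2*theta) / g = 58^2 * sin(2*46°) / 9.81 = 342.7 m

342.7 m


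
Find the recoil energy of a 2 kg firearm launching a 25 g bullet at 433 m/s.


v_r = m_p*v_p/m_gun = 0.025*433/2 = 5.4125 m/s, E_r = 0.5*m_gun*v_r^2 = 0.5*2*5.4125^2 = 29.3 J

29.3 J


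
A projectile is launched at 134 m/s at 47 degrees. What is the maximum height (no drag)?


H = (v0*sin(theta))^2 / (2g) = (134*sin(47°))^2 / (2*9.81) = 489.5 m

489.5 m


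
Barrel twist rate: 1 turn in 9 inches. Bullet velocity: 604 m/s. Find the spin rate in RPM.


twist_m = 9*0.0254 = 0.2286 m
spin = v/twist = 604/0.2286 = 2642.17 rev/s
RPM = spin*60 = 2642.17*60 ≈ 158530 RPM

158530 RPM


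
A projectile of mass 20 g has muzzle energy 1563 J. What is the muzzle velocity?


v = sqrt(2*E/m) = sqrt(2*1563/0.02) = 395.3 m/s

395.3 m/s


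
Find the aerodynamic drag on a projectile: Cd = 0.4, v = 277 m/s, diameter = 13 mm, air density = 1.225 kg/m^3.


A = pi*(d/2)^2 = pi*(13/2000)^2 = 1.32732e-04 m^2
Fd = 0.5*Cd*rho*A*v^2 = 0.5*0.4*1.225*1.32732e-04*277^2 = 2.495 N

2.495 N


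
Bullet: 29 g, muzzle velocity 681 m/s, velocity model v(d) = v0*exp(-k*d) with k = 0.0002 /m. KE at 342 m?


v = v0*exp(-k*d) = 681*exp(-0.0002*342) = 635.977 m/s
E = 0.5*m*v^2 = 0.5*0.029*635.977^2 = 5865 J

5865 J


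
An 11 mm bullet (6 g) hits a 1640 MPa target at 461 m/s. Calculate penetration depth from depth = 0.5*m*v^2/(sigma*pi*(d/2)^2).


A = pi*(d/2)^2 = pi*(11/2)^2 = 95.0332 mm^2
E = 0.5*m*v^2 = 0.5*0.006*461^2 = 637.563 J
depth = E/(sigma*A) = 637.563 J / (1640 MPa * 95.0332 mm^2) = 637.563/(1640 * 95.0332) m = 0.00409076 m ≈ 4.091 mm

4.091 mm


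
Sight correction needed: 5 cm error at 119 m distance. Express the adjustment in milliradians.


1 mrad subtends 1 cm per 10 m of range, so adj = error_cm / (dist_m / 10) = 5 / (119/10) = 0.4202 mrad

0.4202 mrad


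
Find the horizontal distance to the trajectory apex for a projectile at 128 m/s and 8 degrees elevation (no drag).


R = v0^2*sin(2*theta)/g = 128^2*sin(2*8°)/9.81 = 460.351 m
apex_dist = R/2 = 460.351/2 = 230.2 m

230.2 m


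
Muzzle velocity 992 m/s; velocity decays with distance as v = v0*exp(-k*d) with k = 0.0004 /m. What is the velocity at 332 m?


v = v0*exp(-k*d) = 992*exp(-0.0004*332) = 868.6 m/s

868.6 m/s


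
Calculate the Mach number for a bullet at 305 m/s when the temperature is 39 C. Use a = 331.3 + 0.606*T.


a = 331.3 + 0.606*(39) = 354.934 m/s
M = v/a = 305/354.934 = 0.8593

0.8593


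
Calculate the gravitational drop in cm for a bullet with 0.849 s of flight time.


drop = 0.5*g*t^2 = 0.5*9.81*0.849^2 = 3.53553 m ≈ 353.6 cm

353.6 cm


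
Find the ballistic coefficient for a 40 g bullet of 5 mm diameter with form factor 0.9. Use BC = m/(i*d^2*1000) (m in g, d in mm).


BC = m/(i*d^2*1000) = 40/(0.9 * 5^2 * 1000) = 0.001778

0.001778


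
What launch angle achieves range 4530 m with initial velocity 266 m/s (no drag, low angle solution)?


sin(2*theta) = R*g/v0^2 = 4530*9.81/266^2 = 0.628064, theta = arcsin(0.628064)/2 = 19.45°

19.45 degrees


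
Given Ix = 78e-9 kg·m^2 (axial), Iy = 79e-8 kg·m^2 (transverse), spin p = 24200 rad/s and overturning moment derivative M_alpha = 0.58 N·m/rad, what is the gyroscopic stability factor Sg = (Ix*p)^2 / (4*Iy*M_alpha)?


Sg = Ix^2 * p^2 / (4 * Iy * M_alpha) = (78e-9)^2 * 24200^2 / (4 * 79e-8 * 0.58) = 1.944

1.944


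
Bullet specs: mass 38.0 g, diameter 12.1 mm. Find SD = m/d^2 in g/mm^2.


SD = m/d^2 = 38.0/12.1^2 = 0.2595 g/mm^2

0.2595 g/mm^2


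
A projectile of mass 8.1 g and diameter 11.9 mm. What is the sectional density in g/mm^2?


SD = m/d^2 = 8.1/11.9^2 = 0.0572 g/mm^2

0.0572 g/mm^2


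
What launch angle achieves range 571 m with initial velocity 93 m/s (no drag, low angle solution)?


sin(2*theta) = R*g/v0^2 = 571*9.81/93^2 = 0.647648, theta = arcsin(0.647648)/2 = 20.18°

20.18 degrees


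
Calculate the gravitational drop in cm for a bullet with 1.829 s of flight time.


drop = 0.5*g*t^2 = 0.5*9.81*1.829^2 = 16.4084 m ≈ 1641 cm

1641 cm


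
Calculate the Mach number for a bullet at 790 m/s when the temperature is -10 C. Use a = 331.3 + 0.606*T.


a = 331.3 + 0.606*(-10) = 325.24 m/s
M = v/a = 790/325.24 = 2.429

2.429


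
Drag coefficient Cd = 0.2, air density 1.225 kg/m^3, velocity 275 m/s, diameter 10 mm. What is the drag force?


A = pi*(d/2)^2 = pi*(10/2000)^2 = 7.85398e-05 m^2
Fd = 0.5*Cd*rho*A*v^2 = 0.5*0.2*1.225*7.85398e-05*275^2 = 0.7276 N

0.7276 N


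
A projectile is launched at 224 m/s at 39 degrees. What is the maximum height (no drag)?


H = (v0*sin(theta))^2 / (2g) = (224*sin(39°))^2 / (2*9.81) = 1013 m

1013 m


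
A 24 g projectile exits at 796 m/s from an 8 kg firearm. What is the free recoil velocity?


v_recoil = m_p * v_p / m_gun = 0.024 * 796 / 8 = 2.388 m/s

2.388 m/s


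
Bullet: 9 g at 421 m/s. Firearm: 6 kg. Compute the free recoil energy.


v_r = m_p*v_p/m_gun = 0.009*421/6 = 0.6315 m/s, E_r = 0.5*m_gun*v_r^2 = 0.5*6*0.6315^2 = 1.196 J

1.196 J


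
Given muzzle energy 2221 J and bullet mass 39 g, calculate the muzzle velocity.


v = sqrt(2*E/m) = sqrt(2*2221/0.039) = 337.5 m/s

337.5 m/s


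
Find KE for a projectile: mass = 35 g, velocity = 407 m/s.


E = 0.5*m*v^2 = 0.5*0.035*407^2 = 2899 J

2899 J


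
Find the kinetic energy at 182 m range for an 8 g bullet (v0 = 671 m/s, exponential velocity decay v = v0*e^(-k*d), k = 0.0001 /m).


v = v0*exp(-k*d) = 671*exp(-0.0001*182) = 658.898 m/s
E = 0.5*m*v^2 = 0.5*0.008*658.898^2 = 1737 J

1737 J


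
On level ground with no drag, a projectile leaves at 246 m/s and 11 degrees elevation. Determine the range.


R = v0^2 * sin(2*theta) / g = 246^2 * sin(2*11°) / 9.81 = 2311 m

2311 m


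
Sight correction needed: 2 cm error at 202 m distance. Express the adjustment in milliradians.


1 mrad subtends 1 cm per 10 m of range, so adj = error_cm / (dist_m / 10) = 2 / (202/10) = 0.09901 mrad

0.09901 mrad


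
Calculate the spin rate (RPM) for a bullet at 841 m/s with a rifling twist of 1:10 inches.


twist_m = 10*0.0254 = 0.254 m
spin = v/twist = 841/0.254 = 3311.024 rev/s
RPM = spin*60 = 3311.024*60 ≈ 198661 RPM

198661 RPM


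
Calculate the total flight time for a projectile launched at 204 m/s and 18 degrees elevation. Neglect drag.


T = 2*v0*sin(theta)/g = 2*204*sin(18°)/9.81 = 12.85 s

12.85 s


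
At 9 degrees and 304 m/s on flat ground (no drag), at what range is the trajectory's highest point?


R = v0^2*sin(2*theta)/g = 304^2*sin(2*9°)/9.81 = 2911.12 m
apex_dist = R/2 = 2911.12/2 = 1456 m

1456 m


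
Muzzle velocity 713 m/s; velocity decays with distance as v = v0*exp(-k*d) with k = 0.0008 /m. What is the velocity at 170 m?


v = v0*exp(-k*d) = 713*exp(-0.0008*170) = 622.3 m/s

622.3 m/s


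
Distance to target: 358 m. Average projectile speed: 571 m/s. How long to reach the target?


t = d/v = 358/571 = 0.627 s

0.627 s


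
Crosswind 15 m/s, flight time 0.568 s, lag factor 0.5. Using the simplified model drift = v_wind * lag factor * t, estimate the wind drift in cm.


drift = v_wind * lag * t = 15 * 0.5 * 0.568 = 4.26 m ≈ 426 cm

426 cm


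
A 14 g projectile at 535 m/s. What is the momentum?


p = m*v = 0.014*535 = 7.49 kg·m/s

7.49 kg·m/s


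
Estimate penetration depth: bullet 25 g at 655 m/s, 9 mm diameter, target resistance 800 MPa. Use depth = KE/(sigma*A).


A = pi*(d/2)^2 = pi*(9/2)^2 = 63.6173 mm^2
E = 0.5*m*v^2 = 0.5*0.025*655^2 = 5362.81 J
depth = E/(sigma*A) = 5362.81 J / (800 MPa * 63.6173 mm^2) = 5362.81/(800 * 63.6173) m = 0.105373 m ≈ 105.4 mm

105.4 mm


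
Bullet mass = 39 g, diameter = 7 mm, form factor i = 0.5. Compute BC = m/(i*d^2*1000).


BC = m/(i*d^2*1000) = 39/(0.5 * 7^2 * 1000) = 0.001592

0.001592


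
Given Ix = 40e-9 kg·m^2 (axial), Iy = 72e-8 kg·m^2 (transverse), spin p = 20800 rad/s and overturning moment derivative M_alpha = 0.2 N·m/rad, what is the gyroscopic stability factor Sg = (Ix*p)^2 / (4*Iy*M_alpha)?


Sg = Ix^2 * p^2 / (4 * Iy * M_alpha) = (40e-9)^2 * 20800^2 / (4 * 72e-8 * 0.2) = 1.202

1.202
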